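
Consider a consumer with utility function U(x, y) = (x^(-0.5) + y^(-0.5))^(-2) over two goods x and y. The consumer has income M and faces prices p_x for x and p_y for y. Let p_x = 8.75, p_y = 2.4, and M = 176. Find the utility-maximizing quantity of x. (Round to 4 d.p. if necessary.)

MRS = MU_x/MU_y = (y/x)^(1.5). Set equal to p_x/p_y.
Solve for the ratio: y/x = [p_x/p_y]^(2/3).
With the ratio pinned down, the budget gives x* = M/(p_x + p_y·(y/x)) and y* = (y/x)·x*.
Numerically y/x = 2.368815, so x* = 176/(8.75 + 2.4·2.368815) = 12.1925.

x* = 12.1925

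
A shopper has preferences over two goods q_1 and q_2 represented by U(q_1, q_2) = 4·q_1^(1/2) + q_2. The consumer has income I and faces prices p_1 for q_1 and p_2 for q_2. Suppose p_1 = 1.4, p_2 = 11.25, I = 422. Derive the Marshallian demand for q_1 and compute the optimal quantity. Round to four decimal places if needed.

q_1* = 258.2908

Set MRS = p_1/p_2: 2·q_1^(−1/2) = p_1/p_2.
Solve: √q_1 = 2·p_2/p_1, so q_1*(p_1,p_2) = (2·p_2/p_1)², and q_2* = (I − p_1·q_1*)/p_2.
Plugging in: q_1* = (2·11.25/1.4)² = 258.2908.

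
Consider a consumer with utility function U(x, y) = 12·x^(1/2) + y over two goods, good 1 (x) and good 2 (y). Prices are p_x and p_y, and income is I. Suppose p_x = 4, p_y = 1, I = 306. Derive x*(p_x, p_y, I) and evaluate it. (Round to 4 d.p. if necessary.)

x* = 2.25

Utility is quasi-linear in y; the FOC for x is 6/√x = p_x/p_y.
Solve: √x = 6·p_y/p_x, so x*(p_x,p_y) = (6·p_y/p_x)², and y* = (I − p_x·x*)/p_y.
Plugging in: x* = (6·1/4)² = 2.25.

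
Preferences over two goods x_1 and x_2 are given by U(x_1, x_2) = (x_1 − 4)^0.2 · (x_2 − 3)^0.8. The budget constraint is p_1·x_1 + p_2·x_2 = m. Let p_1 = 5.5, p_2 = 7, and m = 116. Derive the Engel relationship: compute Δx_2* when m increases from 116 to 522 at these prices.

Let x_1' = x_1−4, x_2' = x_2−3. MRS = (1/4)·x_2'/x_1' = p_1/p_2.
After buying the subsistence bundle (4, 3), a share 0.2 of the remaining income goes to x_1: x_1* = 4 + 0.2·(m − 4p_1 − 3p_2)/p_1.
Discretionary income = 116 − 4·5.5 − 3·7 = 73; x_2* = 3 + 0.8·73/7 = 11.3429.
At m' = 522: x_2* = 57.7429. Change: 57.7429 − 11.3429 = 46.4.

Δx_2* = 46.4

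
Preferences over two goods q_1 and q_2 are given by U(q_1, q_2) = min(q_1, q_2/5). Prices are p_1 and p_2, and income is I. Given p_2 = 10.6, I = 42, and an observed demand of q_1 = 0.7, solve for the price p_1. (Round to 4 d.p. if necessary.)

Leontief preferences: the optimum is at the kink where q_1/1 = q_2/5, i.e. q_2 = 5·q_1.
Budget: p_1·q_1 + p_2·5·q_1 = I, so (p_1 + 5·p_2)·q_1 = I.
Demand: q_1*(p_1,p_2,I) = I/(p_1 + 5·p_2), q_2* = 5·I/(p_1 + 5·p_2).
Set q_1* = 0.7 in the demand function and solve for p_1: p_1 = 7.

p_1 = 7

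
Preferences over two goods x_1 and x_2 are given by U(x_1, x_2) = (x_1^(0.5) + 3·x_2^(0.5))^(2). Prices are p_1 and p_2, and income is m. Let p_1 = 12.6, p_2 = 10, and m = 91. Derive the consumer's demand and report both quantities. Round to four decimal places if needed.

x_1* = 0.5853, x_2* = 8.3626

With the ratio pinned down, the budget gives x_1* = m/(p_1 + p_2·(x_2/x_1)) and x_2* = (x_2/x_1)·x_1*.
Numerically x_2/x_1 = 14.2884, so x_1* = 91/(12.6 + 10·14.2884) = 0.5853 and x_2* = 14.2884·0.5853 = 8.3626.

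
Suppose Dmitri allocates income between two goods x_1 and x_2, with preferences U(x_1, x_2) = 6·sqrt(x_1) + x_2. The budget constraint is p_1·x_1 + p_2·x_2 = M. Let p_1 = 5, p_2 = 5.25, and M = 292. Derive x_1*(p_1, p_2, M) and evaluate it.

x_1* = 9.9225

MU_x_1 = 3/√x_1, MU_x_2 = 1. Tangency: 3/√x_1 = p_1/p_2.
Solve: √x_1 = 3·p_2/p_1, so x_1*(p_1,p_2) = (3·p_2/p_1)², and x_2* = (M − p_1·x_1*)/p_2.
Plugging in: x_1* = (3·5.25/5)² = 9.9225.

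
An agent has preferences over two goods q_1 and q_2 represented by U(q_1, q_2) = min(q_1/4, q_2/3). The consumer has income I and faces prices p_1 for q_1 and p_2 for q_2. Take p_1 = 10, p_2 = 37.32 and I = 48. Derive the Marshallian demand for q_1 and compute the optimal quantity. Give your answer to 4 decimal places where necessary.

q_1* = 1.2635

Demand: q_1*(p_1,p_2,I) = 4·I/(4·p_1 + 3·p_2), q_2* = 3·I/(4·p_1 + 3·p_2).
Here 4·10 + 3·37.32 = 151.96, giving q_1* = 1.2635.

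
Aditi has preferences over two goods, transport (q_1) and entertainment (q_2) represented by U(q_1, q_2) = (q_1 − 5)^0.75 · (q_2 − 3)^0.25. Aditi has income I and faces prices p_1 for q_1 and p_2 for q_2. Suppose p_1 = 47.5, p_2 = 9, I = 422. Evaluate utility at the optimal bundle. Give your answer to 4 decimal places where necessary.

V = 2.8641

Let q_1' = q_1−5, q_2' = q_2−3. MRS = 3·q_2'/q_1' = p_1/p_2.
Substituting into the budget: q_1* = 5 + 0.75·(I − 5·p_1 − 3·p_2)/p_1, and q_2* = 3 + 0.25·(…)/p_2.
Discretionary income = 422 − 5·47.5 − 3·9 = 157.5; q_1* = 5 + 0.75·157.5/47.5 = 7.4868; q_2* = 3 + 0.25·157.5/9 = 7.375.
Utility at the optimum: U(7.4868, 7.375) = 2.8641.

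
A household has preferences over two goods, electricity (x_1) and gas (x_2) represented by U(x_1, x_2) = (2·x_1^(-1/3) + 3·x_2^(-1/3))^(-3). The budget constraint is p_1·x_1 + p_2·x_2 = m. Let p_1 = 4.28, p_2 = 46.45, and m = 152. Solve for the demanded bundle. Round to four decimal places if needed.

MRS = MU_x_1/MU_x_2 = (2/3)·(x_2/x_1)^(4/3). Set equal to p_1/p_2.
Hence x_2/x_1 = ((3/2)·p_1/p_2)^(1/(4/3)), i.e. raised to the 0.75 power.
With the ratio pinned down, the budget gives x_1* = m/(p_1 + p_2·(x_2/x_1)) and x_2* = (x_2/x_1)·x_1*.
Numerically x_2/x_1 = 0.226679, so x_1* = 152/(4.28 + 46.45·0.226679) = 10.2639 and x_2* = 0.226679·10.2639 = 2.3266.

x_1* = 10.2639, x_2* = 2.3266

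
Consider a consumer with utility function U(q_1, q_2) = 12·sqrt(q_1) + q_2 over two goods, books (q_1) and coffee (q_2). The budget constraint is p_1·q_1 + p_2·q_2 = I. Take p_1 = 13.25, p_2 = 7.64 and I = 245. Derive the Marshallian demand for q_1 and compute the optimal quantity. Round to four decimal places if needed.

q_1* = 11.969

Set MRS = p_1/p_2: 6·q_1^(−1/2) = p_1/p_2.
Thus q_1* = (6·p_2/p_1)² — independent of I — with the rest of income spent on q_2.
Plugging in: q_1* = (6·7.64/13.25)² = 11.969.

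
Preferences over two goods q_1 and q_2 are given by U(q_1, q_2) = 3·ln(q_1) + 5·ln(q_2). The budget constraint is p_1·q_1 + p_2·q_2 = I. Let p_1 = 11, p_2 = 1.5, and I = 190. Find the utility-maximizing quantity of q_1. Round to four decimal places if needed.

MU_q_1/MU_q_2 = (3·q_2)/(5·q_1); tangency sets this equal to p_1/p_2.
Rearranging, p_2·q_2 = (5/3)·p_1·q_1. Substituting into the budget gives p_1·q_1·(1 + (5/3)) = I.
Demand: q_1*(p_1,p_2,I) = 0.375·I/p_1 and q_2* = 0.625·I/p_2.
At p_1=11, p_2=1.5, I=190: q_1* = 0.375·190/11 = 6.4773.

q_1* = 6.4773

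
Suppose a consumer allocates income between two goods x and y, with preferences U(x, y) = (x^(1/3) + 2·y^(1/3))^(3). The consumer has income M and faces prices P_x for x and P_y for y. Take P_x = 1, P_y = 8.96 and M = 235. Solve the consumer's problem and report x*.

MU_x ∝ x^(-2/3), MU_y ∝ 2·y^(-2/3), so MRS = (1/2)·(y/x)^(2/3) = P_x/P_y.
Hence y/x = (2·P_x/P_y)^(1/(2/3)), i.e. raised to the 1.5 power.
Substitute y = (y/x)·x into the budget: x* = M/(P_x + P_y·(y/x)).
Numerically y/x = 0.105459, so x* = 235/(1 + 8.96·0.105459) = 120.8281.

x* = 120.8281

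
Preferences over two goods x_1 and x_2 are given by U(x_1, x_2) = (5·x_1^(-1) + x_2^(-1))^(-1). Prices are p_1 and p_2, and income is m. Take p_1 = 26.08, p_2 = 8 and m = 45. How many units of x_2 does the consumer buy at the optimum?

x_2* = 1.1167

MU_x_1 ∝ 5·x_1^(-2), MU_x_2 ∝ x_2^(-2), so MRS = 5·(x_2/x_1)^(2) = p_1/p_2.
Solve for the ratio: x_2/x_1 = [(1/5)·p_1/p_2]^(0.5).
With the ratio pinned down, the budget gives x_1* = m/(p_1 + p_2·(x_2/x_1)) and x_2* = (x_2/x_1)·x_1*.
Numerically x_2/x_1 = 0.807465, so x_1* = 45/(26.08 + 8·0.807465) = 1.3829 and x_2* = 0.807465·1.3829 = 1.1167.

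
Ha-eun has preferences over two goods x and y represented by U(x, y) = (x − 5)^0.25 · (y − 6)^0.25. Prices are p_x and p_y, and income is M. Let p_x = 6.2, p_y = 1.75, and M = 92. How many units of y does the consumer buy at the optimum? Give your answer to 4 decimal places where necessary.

Let x' = x−5, y' = y−6. MRS = y'/x' = p_x/p_y.
Substituting into the budget: x* = 5 + 0.5·(M − 5·p_x − 6·p_y)/p_x, and y* = 6 + 0.5·(…)/p_y.
Discretionary income = 92 − 5·6.2 − 6·1.75 = 50.5; y* = 6 + 0.5·50.5/1.75 = 20.4286.

y* = 20.4286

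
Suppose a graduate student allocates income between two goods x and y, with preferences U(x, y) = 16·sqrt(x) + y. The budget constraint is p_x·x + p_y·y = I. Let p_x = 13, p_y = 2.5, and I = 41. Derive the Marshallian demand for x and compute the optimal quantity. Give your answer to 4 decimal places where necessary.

MU_x = 8/√x, MU_y = 1. Tangency: 8/√x = p_x/p_y.
Thus x* = (8·p_y/p_x)² — independent of I — with the rest of income spent on y.
Plugging in: x* = (8·2.5/13)² = 2.3669.

x* = 2.3669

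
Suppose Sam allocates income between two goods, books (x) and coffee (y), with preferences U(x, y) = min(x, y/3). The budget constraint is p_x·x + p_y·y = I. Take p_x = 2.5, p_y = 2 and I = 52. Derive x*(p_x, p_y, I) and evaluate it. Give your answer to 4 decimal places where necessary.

x* = 6.1176

Leontief preferences: the optimum is at the kink where x/1 = y/3, i.e. y = 3·x.
Budget: p_x·x + p_y·3·x = I, so (p_x + 3·p_y)·x = I.
Demand: x*(p_x,p_y,I) = I/(p_x + 3·p_y), y* = 3·I/(p_x + 3·p_y).
Here 2.5 + 3·2 = 8.5, giving x* = 6.1176.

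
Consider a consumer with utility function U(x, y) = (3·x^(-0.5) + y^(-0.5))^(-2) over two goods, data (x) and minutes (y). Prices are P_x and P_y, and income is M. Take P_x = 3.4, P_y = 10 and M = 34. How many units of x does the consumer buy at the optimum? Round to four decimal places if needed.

x* = 5.9214

MRS = MU_x/MU_y = 3·(y/x)^(1.5). Set equal to P_x/P_y.
Solve for the ratio: y/x = [(1/3)·P_x/P_y]^(2/3).
Substitute y = (y/x)·x into the budget: x* = M/(P_x + P_y·(y/x)).
Numerically y/x = 0.234192, so x* = 34/(3.4 + 10·0.234192) = 5.9214.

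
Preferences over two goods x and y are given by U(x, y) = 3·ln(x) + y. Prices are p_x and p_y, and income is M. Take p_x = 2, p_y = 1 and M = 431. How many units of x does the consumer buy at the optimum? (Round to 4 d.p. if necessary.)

x* = 1.5

Set MRS = p_x/p_y: (3/x)/1 = p_x/p_y.
So x*(p_x,p_y) = 3·p_y/p_x, independent of income; and y* = (M − 3·p_y)/p_y.
At the given prices: x* = 3·1/2 = 1.5.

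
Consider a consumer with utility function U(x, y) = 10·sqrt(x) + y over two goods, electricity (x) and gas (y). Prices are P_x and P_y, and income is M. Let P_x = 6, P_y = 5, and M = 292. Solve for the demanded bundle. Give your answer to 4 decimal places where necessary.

Utility is quasi-linear in y; the FOC for x is 5/√x = P_x/P_y.
Solve: √x = 5·P_y/P_x, so x*(P_x,P_y) = (5·P_y/P_x)², and y* = (M − P_x·x*)/P_y.
Plugging in: x* = (5·5/6)² = 17.3611, y* = 37.5667.

x* = 17.3611, y* = 37.5667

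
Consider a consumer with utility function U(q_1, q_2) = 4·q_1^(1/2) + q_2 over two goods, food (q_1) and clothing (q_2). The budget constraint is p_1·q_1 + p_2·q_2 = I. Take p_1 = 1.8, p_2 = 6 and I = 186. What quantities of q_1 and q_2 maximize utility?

q_1* = 44.4444, q_2* = 17.6667

MU_q_1 = 2/√q_1, MU_q_2 = 1. Tangency: 2/√q_1 = p_1/p_2.
Solve: √q_1 = 2·p_2/p_1, so q_1*(p_1,p_2) = (2·p_2/p_1)², and q_2* = (I − p_1·q_1*)/p_2.
Plugging in: q_1* = (2·6/1.8)² = 44.4444, q_2* = 17.6667.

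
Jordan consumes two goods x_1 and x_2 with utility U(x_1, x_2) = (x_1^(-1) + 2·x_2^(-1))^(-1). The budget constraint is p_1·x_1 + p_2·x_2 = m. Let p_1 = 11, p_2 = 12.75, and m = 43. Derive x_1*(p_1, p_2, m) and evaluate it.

With the ratio pinned down, the budget gives x_1* = m/(p_1 + p_2·(x_2/x_1)) and x_2* = (x_2/x_1)·x_1*.
Numerically x_2/x_1 = 1.313579, so x_1* = 43/(11 + 12.75·1.313579) = 1.5497.

x_1* = 1.5497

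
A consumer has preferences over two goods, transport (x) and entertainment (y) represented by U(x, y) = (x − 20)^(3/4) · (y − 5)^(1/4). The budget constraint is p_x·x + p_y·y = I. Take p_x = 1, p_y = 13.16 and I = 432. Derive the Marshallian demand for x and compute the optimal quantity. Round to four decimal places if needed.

x* = 279.65

Substituting into the budget: x* = 20 + 0.75·(I − 20·p_x − 5·p_y)/p_x, and y* = 5 + 0.25·(…)/p_y.
Discretionary income = 432 − 20·1 − 5·13.16 = 346.2; x* = 20 + 0.75·346.2/1 = 279.65.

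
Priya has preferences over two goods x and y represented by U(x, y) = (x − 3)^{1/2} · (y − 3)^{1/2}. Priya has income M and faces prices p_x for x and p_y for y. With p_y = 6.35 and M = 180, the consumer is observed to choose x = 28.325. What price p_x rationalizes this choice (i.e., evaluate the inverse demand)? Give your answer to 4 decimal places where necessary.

p_x = 3

This is Cobb-Douglas in (x−3, y−3): tangency gives 0.5·p_y·(y−3) = 0.5·p_x·(x−3).
After buying the subsistence bundle (3, 3), a share 0.5 of the remaining income goes to x: x* = 3 + 0.5·(M − 3p_x − 3p_y)/p_x.
Set x* = 28.325 in the demand function and solve for p_x: p_x = 3.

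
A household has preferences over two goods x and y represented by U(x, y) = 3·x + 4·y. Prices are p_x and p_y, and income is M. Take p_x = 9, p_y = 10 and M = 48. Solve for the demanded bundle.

x* = 0, y* = 4.8

Linear utility — the consumer picks whichever good has higher MU/price: 3/9 = 0.3333 vs 4/10 = 0.4.
y gives more utility per dollar, so spend all income on y: y* = M/p_y, x* = 0.
Numerically: x* = 0, y* = 4.8.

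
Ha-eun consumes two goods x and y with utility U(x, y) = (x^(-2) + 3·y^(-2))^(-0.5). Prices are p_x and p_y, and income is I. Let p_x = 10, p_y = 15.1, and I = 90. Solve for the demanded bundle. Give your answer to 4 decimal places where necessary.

x* = 3.1053, y* = 3.9038

MRS = MU_x/MU_y = (1/3)·(y/x)^(3). Set equal to p_x/p_y.
Solve for the ratio: y/x = [3·p_x/p_y]^(1/3).
With the ratio pinned down, the budget gives x* = I/(p_x + p_y·(y/x)) and y* = (y/x)·x*.
Numerically y/x = 1.257134, so x* = 90/(10 + 15.1·1.257134) = 3.1053 and y* = 1.257134·3.1053 = 3.9038.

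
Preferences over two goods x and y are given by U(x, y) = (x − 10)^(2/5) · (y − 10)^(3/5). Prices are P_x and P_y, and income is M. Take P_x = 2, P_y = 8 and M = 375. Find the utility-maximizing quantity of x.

x* = 65

Let x' = x−10, y' = y−10. MRS = (2/3)·y'/x' = P_x/P_y.
After buying the subsistence bundle (10, 10), a share 0.4 of the remaining income goes to x: x* = 10 + 0.4·(M − 10P_x − 10P_y)/P_x.
Discretionary income = 375 − 10·2 − 10·8 = 275; x* = 10 + 0.4·275/2 = 65.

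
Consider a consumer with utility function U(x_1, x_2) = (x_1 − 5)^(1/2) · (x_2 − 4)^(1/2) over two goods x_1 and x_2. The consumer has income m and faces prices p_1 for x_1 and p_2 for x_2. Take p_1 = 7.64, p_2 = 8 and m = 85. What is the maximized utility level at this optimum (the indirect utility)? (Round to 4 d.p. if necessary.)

V = 0.9465

MRS = (x_2−4)/(x_1−5). Tangency with p_1/p_2 gives x_2−4 = (p_1/p_2)·(x_1−5).
Substituting into the budget: x_1* = 5 + 0.5·(m − 5·p_1 − 4·p_2)/p_1, and x_2* = 4 + 0.5·(…)/p_2.
Discretionary income = 85 − 5·7.64 − 4·8 = 14.8; x_1* = 5 + 0.5·14.8/7.64 = 5.9686; x_2* = 4 + 0.5·14.8/8 = 4.925.
Utility at the optimum: U(5.9686, 4.925) = 0.9465.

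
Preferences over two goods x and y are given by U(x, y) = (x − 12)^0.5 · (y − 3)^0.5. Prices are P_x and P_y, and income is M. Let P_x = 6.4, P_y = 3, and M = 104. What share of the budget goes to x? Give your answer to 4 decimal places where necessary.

share on x = 0.826

MRS = (y−3)/(x−12). Tangency with P_x/P_y gives y−3 = (P_x/P_y)·(x−12).
After buying the subsistence bundle (12, 3), a share 0.5 of the remaining income goes to x: x* = 12 + 0.5·(M − 12P_x − 3P_y)/P_x.
Discretionary income = 104 − 12·6.4 − 3·3 = 18.2; x* = 12 + 0.5·18.2/6.4 = 13.4219; y* = 3 + 0.5·18.2/3 = 6.0333.
Expenditure on x: 6.4·13.4219 = 85.9; share = 0.826.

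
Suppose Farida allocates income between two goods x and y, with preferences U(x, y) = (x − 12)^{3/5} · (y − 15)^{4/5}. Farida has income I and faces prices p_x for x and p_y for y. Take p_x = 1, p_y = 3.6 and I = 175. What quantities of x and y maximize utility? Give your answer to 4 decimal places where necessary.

Let x' = x−12, y' = y−15. MRS = (3/4)·y'/x' = p_x/p_y.
Substituting into the budget: x* = 12 + 3/7·(I − 12·p_x − 15·p_y)/p_x, and y* = 15 + 4/7·(…)/p_y.
Discretionary income = 175 − 12·1 − 15·3.6 = 109; x* = 12 + 3/7·109/1 = 58.7143; y* = 15 + 4/7·109/3.6 = 32.3016.

x* = 58.7143, y* = 32.3016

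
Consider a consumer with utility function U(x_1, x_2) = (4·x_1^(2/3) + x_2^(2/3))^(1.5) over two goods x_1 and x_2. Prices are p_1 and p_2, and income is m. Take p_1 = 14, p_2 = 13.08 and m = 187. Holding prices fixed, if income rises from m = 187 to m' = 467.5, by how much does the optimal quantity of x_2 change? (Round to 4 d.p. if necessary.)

MU_x_1 ∝ 4·x_1^(-1/3), MU_x_2 ∝ x_2^(-1/3), so MRS = 4·(x_2/x_1)^(1/3) = p_1/p_2.
Hence x_2/x_1 = ((1/4)·p_1/p_2)^(1/(1/3)), i.e. raised to the 3 power.
With the ratio pinned down, the budget gives x_1* = m/(p_1 + p_2·(x_2/x_1)) and x_2* = (x_2/x_1)·x_1*.
Numerically x_2/x_1 = 0.019159, so x_1* = 187/(14 + 13.08·0.019159) = 13.1223 and x_2* = 0.019159·13.1223 = 0.2514.
At m' = 467.5: x_2* = 0.6285. Change: 0.6285 − 0.2514 = 0.3771.

Δx_2* = 0.3771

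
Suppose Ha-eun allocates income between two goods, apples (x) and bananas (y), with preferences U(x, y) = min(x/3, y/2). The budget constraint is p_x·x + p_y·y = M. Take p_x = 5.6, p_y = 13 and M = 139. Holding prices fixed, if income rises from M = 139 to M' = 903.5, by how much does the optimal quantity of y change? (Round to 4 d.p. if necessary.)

With perfect complements, no substitution: consume in ratio x:y = 3:2.
Budget: p_x·x + p_y·(2/3)·x = M, so (3·p_x + 2·p_y)·x = 3·M.
Demand: x*(p_x,p_y,M) = 3·M/(3·p_x + 2·p_y), y* = 2·M/(3·p_x + 2·p_y).
Here 3·5.6 + 2·13 = 42.8, giving y* = 6.4953.
At M' = 903.5: y* = 42.2196. Change: 42.2196 − 6.4953 = 35.7243.

Δy* = 35.7243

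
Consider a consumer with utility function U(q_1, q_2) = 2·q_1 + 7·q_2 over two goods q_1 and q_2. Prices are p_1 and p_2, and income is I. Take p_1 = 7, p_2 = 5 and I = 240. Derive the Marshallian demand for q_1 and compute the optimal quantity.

Linear utility — the consumer picks whichever good has higher MU/price: 2/7 = 0.2857 vs 7/5 = 1.4.
q_2 gives more utility per dollar, so spend all income on q_2: q_2* = I/p_2, q_1* = 0.
Numerically: q_1* = 0, q_2* = 48.

q_1* = 0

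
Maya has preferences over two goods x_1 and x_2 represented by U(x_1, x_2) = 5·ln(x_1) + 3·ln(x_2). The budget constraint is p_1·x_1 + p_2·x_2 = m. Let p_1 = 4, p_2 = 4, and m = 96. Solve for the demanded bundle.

x_1* = 15, x_2* = 9

The MRS is (5/3)·x_2/x_1. Set MRS = p_1/p_2.
Rearranging, p_2·x_2 = (3/5)·p_1·x_1. Substituting into the budget gives p_1·x_1·(1 + (3/5)) = m.
Demand: x_1*(p_1,p_2,m) = 0.625·m/p_1 and x_2* = 0.375·m/p_2.
At p_1=4, p_2=4, m=96: x_1* = 0.625·96/4 = 15, x_2* = 9.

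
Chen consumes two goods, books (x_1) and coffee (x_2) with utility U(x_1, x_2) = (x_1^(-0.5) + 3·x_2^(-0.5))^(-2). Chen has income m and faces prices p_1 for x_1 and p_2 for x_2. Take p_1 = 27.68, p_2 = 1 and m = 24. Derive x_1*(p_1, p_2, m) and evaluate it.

x_1* = 0.5138

Substitute x_2 = (x_2/x_1)·x_1 into the budget: x_1* = m/(p_1 + p_2·(x_2/x_1)).
Numerically x_2/x_1 = 19.033773, so x_1* = 24/(27.68 + 1·19.033773) = 0.5138.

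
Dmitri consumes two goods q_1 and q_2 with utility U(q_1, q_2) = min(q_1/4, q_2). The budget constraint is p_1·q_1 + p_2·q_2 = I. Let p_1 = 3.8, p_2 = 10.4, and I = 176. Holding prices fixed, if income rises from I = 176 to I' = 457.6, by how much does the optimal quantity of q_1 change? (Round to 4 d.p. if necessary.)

Δq_1* = 44

With perfect complements, no substitution: consume in ratio q_1:q_2 = 4:1.
Budget: p_1·q_1 + p_2·(1/4)·q_1 = I, so (4·p_1 + p_2)·q_1 = 4·I.
Demand: q_1*(p_1,p_2,I) = 4·I/(4·p_1 + p_2), q_2* = I/(4·p_1 + p_2).
Here 4·3.8 + 10.4 = 25.6, giving q_1* = 27.5.
At I' = 457.6: q_1* = 71.5. Change: 71.5 − 27.5 = 44.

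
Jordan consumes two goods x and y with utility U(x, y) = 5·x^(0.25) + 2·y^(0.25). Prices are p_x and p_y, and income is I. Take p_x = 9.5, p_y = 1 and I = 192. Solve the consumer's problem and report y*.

y* = 73.7877

MRS = MU_x/MU_y = (5/2)·(y/x)^(0.75). Set equal to p_x/p_y.
Solve for the ratio: y/x = [(2/5)·p_x/p_y]^(4/3).
With the ratio pinned down, the budget gives x* = I/(p_x + p_y·(y/x)) and y* = (y/x)·x*.
Numerically y/x = 5.929865, so x* = 192/(9.5 + 1·5.929865) = 12.4434 and y* = 5.929865·12.4434 = 73.7877.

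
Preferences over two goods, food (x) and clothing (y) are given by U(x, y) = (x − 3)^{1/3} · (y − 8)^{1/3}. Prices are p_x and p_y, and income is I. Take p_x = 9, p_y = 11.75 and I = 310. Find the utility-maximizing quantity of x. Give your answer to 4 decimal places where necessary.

x* = 13.5

Substituting into the budget: x* = 3 + 0.5·(I − 3·p_x − 8·p_y)/p_x, and y* = 8 + 0.5·(…)/p_y.
Discretionary income = 310 − 3·9 − 8·11.75 = 189; x* = 3 + 0.5·189/9 = 13.5.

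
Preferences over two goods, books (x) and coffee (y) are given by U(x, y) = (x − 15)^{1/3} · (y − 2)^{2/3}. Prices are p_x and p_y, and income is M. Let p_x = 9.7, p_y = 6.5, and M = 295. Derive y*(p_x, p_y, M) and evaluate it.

y* = 16

This is Cobb-Douglas in (x−15, y−2): tangency gives 1/3·p_y·(y−2) = 2/3·p_x·(x−15).
Substituting into the budget: x* = 15 + 1/3·(M − 15·p_x − 2·p_y)/p_x, and y* = 2 + 2/3·(…)/p_y.
Discretionary income = 295 − 15·9.7 − 2·6.5 = 136.5; y* = 2 + 2/3·136.5/6.5 = 16.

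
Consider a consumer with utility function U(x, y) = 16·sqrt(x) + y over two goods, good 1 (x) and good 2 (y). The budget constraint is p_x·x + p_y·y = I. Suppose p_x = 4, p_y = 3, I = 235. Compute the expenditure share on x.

MU_x = 8/√x, MU_y = 1. Tangency: 8/√x = p_x/p_y.
Thus x* = (8·p_y/p_x)² — independent of I — with the rest of income spent on y.
Plugging in: x* = (8·3/4)² = 36, y* = 30.3333.
Expenditure on x: 4·36 = 144; share = 0.6128.

share on x = 0.6128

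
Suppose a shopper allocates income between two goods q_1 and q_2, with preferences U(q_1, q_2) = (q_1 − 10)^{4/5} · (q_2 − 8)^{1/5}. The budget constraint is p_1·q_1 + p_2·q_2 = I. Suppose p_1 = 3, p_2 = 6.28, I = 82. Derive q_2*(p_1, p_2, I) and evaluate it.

Discretionary income = 82 − 10·3 − 8·6.28 = 1.76; q_2* = 8 + 0.2·1.76/6.28 = 8.0561.

q_2* = 8.0561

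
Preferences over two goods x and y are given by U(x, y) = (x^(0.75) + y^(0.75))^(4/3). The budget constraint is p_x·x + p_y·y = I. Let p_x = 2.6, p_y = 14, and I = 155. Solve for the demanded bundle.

MU_x ∝ x^(-0.25), MU_y ∝ y^(-0.25), so MRS = (y/x)^(0.25) = p_x/p_y.
Solve for the ratio: y/x = [p_x/p_y]^(4).
Substitute y = (y/x)·x into the budget: x* = I/(p_x + p_y·(y/x)).
Numerically y/x = 0.00119, so x* = 155/(2.6 + 14·0.00119) = 59.236 and y* = 0.00119·59.236 = 0.0705.

x* = 59.236, y* = 0.0705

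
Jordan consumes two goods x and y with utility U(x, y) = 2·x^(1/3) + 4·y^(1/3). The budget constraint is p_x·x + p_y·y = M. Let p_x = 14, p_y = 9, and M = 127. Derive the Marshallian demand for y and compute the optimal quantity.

y* = 10.9945

MRS = MU_x/MU_y = (1/2)·(y/x)^(2/3). Set equal to p_x/p_y.
Solve for the ratio: y/x = [2·p_x/p_y]^(1.5).
With the ratio pinned down, the budget gives x* = M/(p_x + p_y·(y/x)) and y* = (y/x)·x*.
Numerically y/x = 5.487484, so x* = 127/(14 + 9·5.487484) = 2.0036 and y* = 5.487484·2.0036 = 10.9945.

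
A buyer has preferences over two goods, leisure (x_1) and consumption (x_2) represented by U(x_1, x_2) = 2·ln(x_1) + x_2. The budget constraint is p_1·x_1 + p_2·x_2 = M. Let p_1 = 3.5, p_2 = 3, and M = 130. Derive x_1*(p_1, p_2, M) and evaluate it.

x_1* = 1.7143

MU_x_1 = 2/x_1, MU_x_2 = 1. Tangency: 2/x_1 = p_1/p_2.
So x_1*(p_1,p_2) = 2·p_2/p_1, independent of income; and x_2* = (M − 2·p_2)/p_2.
At the given prices: x_1* = 2·3/3.5 = 1.7143.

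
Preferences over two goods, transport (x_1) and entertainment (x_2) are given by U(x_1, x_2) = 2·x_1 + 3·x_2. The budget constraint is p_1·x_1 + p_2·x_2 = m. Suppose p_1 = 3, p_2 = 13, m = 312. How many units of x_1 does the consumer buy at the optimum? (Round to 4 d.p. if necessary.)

x_1* = 104

Perfect substitutes: compare marginal utility per dollar. 2/p_1 vs 3/p_2 → 0.6667 vs 0.2308.
x_1 gives more utility per dollar, so spend all income on x_1: x_1* = m/p_1, x_2* = 0.
Numerically: x_1* = 104, x_2* = 0.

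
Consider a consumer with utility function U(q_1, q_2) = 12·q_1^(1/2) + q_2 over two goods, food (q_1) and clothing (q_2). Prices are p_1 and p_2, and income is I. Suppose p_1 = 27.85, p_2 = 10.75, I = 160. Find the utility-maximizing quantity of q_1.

q_1* = 5.3638

Plugging in: q_1* = (6·10.75/27.85)² = 5.3638.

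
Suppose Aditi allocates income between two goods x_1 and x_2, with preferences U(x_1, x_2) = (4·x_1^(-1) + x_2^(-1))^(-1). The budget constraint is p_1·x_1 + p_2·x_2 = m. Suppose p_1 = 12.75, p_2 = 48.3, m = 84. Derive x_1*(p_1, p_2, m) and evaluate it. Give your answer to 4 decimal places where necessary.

From the CES first-order condition, 4·(x_2/x_1)^(2) = p_1/p_2.
Solve for the ratio: x_2/x_1 = [(1/4)·p_1/p_2]^(0.5).
With the ratio pinned down, the budget gives x_1* = m/(p_1 + p_2·(x_2/x_1)) and x_2* = (x_2/x_1)·x_1*.
Numerically x_2/x_1 = 0.256893, so x_1* = 84/(12.75 + 48.3·0.256893) = 3.3389.

x_1* = 3.3389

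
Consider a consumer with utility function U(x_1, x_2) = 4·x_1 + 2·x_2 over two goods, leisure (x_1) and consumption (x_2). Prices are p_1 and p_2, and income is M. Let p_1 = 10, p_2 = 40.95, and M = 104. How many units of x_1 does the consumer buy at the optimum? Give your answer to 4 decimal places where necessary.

x_1* = 10.4

Linear utility — the consumer picks whichever good has higher MU/price: 4/10 = 0.4 vs 2/40.95 = 0.0488.
x_1 gives more utility per dollar, so spend all income on x_1: x_1* = M/p_1, x_2* = 0.
Numerically: x_1* = 10.4, x_2* = 0.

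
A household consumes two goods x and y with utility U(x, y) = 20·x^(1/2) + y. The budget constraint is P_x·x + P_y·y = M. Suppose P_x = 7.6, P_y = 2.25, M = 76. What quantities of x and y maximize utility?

x* = 8.7647, y* = 4.1725

MU_x = 10/√x, MU_y = 1. Tangency: 10/√x = P_x/P_y.
Solve: √x = 10·P_y/P_x, so x*(P_x,P_y) = (10·P_y/P_x)², and y* = (M − P_x·x*)/P_y.
Plugging in: x* = (10·2.25/7.6)² = 8.7647, y* = 4.1725.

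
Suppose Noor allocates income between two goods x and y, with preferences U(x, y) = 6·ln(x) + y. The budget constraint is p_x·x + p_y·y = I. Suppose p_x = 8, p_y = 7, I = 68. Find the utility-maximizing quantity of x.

x* = 5.25

MU_x = 6/x, MU_y = 1. Tangency: 6/x = p_x/p_y.
So x*(p_x,p_y) = 6·p_y/p_x, independent of income; and y* = (I − 6·p_y)/p_y.
At the given prices: x* = 6·7/8 = 5.25.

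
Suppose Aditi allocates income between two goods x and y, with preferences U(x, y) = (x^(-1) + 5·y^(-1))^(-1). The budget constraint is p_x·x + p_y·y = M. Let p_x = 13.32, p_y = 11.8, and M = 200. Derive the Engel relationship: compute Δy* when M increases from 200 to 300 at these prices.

Δy* = 5.7449

From the CES first-order condition, (1/5)·(y/x)^(2) = p_x/p_y.
Hence y/x = (5·p_x/p_y)^(1/(2)), i.e. raised to the 0.5 power.
Substitute y = (y/x)·x into the budget: x* = M/(p_x + p_y·(y/x)).
Numerically y/x = 2.375725, so x* = 200/(13.32 + 11.8·2.375725) = 4.8363 and y* = 2.375725·4.8363 = 11.4898.
At M' = 300: y* = 17.2347. Change: 17.2347 − 11.4898 = 5.7449.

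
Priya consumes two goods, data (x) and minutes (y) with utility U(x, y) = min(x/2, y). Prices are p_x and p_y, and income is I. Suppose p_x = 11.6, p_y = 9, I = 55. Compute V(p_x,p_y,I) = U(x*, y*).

Leontief preferences: the optimum is at the kink where x/2 = y/1, i.e. y = (1/2)·x.
Budget: p_x·x + p_y·(1/2)·x = I, so (2·p_x + p_y)·x = 2·I.
Demand: x*(p_x,p_y,I) = 2·I/(2·p_x + p_y), y* = I/(2·p_x + p_y).
Here 2·11.6 + 9 = 32.2, giving x* = 3.4161 and y* = 1.7081.
Utility at the optimum: U(3.4161, 1.7081) = 1.7081.

V = 1.7081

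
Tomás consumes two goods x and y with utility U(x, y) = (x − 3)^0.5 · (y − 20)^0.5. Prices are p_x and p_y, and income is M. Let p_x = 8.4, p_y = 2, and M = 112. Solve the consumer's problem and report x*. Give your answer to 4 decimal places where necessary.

x* = 5.7857

Substituting into the budget: x* = 3 + 0.5·(M − 3·p_x − 20·p_y)/p_x, and y* = 20 + 0.5·(…)/p_y.
Discretionary income = 112 − 3·8.4 − 20·2 = 46.8; x* = 3 + 0.5·46.8/8.4 = 5.7857.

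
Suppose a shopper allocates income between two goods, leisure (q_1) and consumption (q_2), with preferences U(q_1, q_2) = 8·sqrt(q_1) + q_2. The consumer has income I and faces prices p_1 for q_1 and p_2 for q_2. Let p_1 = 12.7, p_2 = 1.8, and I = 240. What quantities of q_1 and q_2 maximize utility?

q_1* = 0.3214, q_2* = 131.0656

Plugging in: q_1* = (4·1.8/12.7)² = 0.3214, q_2* = 131.0656.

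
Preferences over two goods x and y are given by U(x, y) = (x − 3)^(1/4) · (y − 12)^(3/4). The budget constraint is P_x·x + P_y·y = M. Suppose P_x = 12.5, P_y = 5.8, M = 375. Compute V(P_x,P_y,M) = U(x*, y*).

V = 21.7248

Let x' = x−3, y' = y−12. MRS = (1/3)·y'/x' = P_x/P_y.
After buying the subsistence bundle (3, 12), a share 0.25 of the remaining income goes to x: x* = 3 + 0.25·(M − 3P_x − 12P_y)/P_x.
Discretionary income = 375 − 3·12.5 − 12·5.8 = 267.9; x* = 3 + 0.25·267.9/12.5 = 8.358; y* = 12 + 0.75·267.9/5.8 = 46.6422.
Utility at the optimum: U(8.358, 46.6422) = 21.7248.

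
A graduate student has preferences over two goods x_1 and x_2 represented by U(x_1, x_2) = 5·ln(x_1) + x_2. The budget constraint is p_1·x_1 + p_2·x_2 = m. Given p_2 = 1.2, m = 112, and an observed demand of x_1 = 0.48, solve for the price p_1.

p_1 = 12.5

Set MRS = p_1/p_2: (5/x_1)/1 = p_1/p_2.
So x_1*(p_1,p_2) = 5·p_2/p_1, independent of income; and x_2* = (m − 5·p_2)/p_2.
Set x_1* = 0.48 in the demand function and solve for p_1: p_1 = 12.5.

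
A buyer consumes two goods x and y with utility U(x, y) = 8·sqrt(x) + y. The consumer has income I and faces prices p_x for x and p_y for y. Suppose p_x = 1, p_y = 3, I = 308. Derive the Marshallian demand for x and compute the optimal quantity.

Utility is quasi-linear in y; the FOC for x is 4/√x = p_x/p_y.
Solve: √x = 4·p_y/p_x, so x*(p_x,p_y) = (4·p_y/p_x)², and y* = (I − p_x·x*)/p_y.
Plugging in: x* = (4·3/1)² = 144.

x* = 144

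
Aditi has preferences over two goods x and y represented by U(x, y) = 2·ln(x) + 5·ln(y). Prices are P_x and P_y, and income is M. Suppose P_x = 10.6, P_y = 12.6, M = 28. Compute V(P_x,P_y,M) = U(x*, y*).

The MRS is (2/5)·y/x. Set MRS = P_x/P_y.
So 2·P_y·y = 5·P_x·x; combined with the budget, a share 2/7 of income goes to x.
Demand: x*(P_x,P_y,M) = 2/7·M/P_x and y* = 5/7·M/P_y.
At P_x=10.6, P_y=12.6, M=28: x* = 2/7·28/10.6 = 0.7547, y* = 1.5873.
Utility at the optimum: U(0.7547, 1.5873) = 1.7474.

V = 1.7474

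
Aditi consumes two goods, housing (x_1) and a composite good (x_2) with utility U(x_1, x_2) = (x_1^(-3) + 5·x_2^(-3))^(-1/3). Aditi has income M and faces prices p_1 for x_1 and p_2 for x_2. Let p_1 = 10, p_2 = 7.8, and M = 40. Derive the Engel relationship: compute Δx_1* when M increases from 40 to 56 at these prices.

MRS = MU_x_1/MU_x_2 = (1/5)·(x_2/x_1)^(4). Set equal to p_1/p_2.
Solve for the ratio: x_2/x_1 = [5·p_1/p_2]^(0.25).
With the ratio pinned down, the budget gives x_1* = M/(p_1 + p_2·(x_2/x_1)) and x_2* = (x_2/x_1)·x_1*.
Numerically x_2/x_1 = 1.591178, so x_1* = 40/(10 + 7.8·1.591178) = 1.7848.
At M' = 56: x_1* = 2.4988. Change: 2.4988 − 1.7848 = 0.7139.

Δx_1* = 0.7139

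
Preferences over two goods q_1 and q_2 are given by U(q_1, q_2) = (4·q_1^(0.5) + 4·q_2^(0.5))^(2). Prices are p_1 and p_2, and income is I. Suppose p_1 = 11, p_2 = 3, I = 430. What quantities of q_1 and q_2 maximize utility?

With the ratio pinned down, the budget gives q_1* = I/(p_1 + p_2·(q_2/q_1)) and q_2* = (q_2/q_1)·q_1*.
Numerically q_2/q_1 = 13.444444, so q_1* = 430/(11 + 3·13.444444) = 8.3766 and q_2* = 13.444444·8.3766 = 112.619.

q_1* = 8.3766, q_2* = 112.619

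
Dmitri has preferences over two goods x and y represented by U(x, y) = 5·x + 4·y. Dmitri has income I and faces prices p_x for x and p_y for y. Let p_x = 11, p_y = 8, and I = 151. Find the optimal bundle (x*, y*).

y gives more utility per dollar, so spend all income on y: y* = I/p_y, x* = 0.
Numerically: x* = 0, y* = 18.875.

x* = 0, y* = 18.875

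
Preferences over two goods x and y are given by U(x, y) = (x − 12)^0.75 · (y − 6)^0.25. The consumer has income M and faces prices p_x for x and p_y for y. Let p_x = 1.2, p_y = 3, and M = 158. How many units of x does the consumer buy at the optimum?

x* = 90.5

After buying the subsistence bundle (12, 6), a share 0.75 of the remaining income goes to x: x* = 12 + 0.75·(M − 12p_x − 6p_y)/p_x.
Discretionary income = 158 − 12·1.2 − 6·3 = 125.6; x* = 12 + 0.75·125.6/1.2 = 90.5.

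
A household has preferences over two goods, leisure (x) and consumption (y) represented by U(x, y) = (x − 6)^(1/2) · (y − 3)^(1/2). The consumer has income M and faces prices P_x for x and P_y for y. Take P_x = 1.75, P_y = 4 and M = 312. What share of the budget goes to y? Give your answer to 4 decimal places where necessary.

This is Cobb-Douglas in (x−6, y−3): tangency gives 0.5·P_y·(y−3) = 0.5·P_x·(x−6).
After buying the subsistence bundle (6, 3), a share 0.5 of the remaining income goes to x: x* = 6 + 0.5·(M − 6P_x − 3P_y)/P_x.
Discretionary income = 312 − 6·1.75 − 3·4 = 289.5; x* = 6 + 0.5·289.5/1.75 = 88.7143; y* = 3 + 0.5·289.5/4 = 39.1875.
Expenditure on y: 4·39.1875 = 156.75; share = 0.5024.

share on y = 0.5024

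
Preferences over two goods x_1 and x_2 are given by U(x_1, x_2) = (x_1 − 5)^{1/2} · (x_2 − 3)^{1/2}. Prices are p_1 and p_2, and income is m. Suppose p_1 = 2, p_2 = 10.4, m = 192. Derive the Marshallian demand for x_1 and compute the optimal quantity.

x_1* = 42.7

MRS = (x_2−3)/(x_1−5). Tangency with p_1/p_2 gives x_2−3 = (p_1/p_2)·(x_1−5).
After buying the subsistence bundle (5, 3), a share 0.5 of the remaining income goes to x_1: x_1* = 5 + 0.5·(m − 5p_1 − 3p_2)/p_1.
Discretionary income = 192 − 5·2 − 3·10.4 = 150.8; x_1* = 5 + 0.5·150.8/2 = 42.7.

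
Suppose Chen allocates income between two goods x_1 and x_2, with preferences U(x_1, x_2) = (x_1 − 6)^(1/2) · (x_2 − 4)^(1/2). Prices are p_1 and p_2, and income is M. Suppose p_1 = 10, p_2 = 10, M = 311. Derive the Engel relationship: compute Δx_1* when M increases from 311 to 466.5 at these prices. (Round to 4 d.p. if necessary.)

Δx_1* = 7.775

This is Cobb-Douglas in (x_1−6, x_2−4): tangency gives 0.5·p_2·(x_2−4) = 0.5·p_1·(x_1−6).
Substituting into the budget: x_1* = 6 + 0.5·(M − 6·p_1 − 4·p_2)/p_1, and x_2* = 4 + 0.5·(…)/p_2.
Discretionary income = 311 − 6·10 − 4·10 = 211; x_1* = 6 + 0.5·211/10 = 16.55.
At M' = 466.5: x_1* = 24.325. Change: 24.325 − 16.55 = 7.775.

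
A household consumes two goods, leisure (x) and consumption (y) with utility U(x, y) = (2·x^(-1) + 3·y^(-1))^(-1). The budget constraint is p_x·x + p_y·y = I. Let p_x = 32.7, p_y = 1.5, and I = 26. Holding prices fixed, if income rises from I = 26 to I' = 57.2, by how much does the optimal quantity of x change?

Δx* = 0.7559

MRS = MU_x/MU_y = (2/3)·(y/x)^(2). Set equal to p_x/p_y.
Solve for the ratio: y/x = [(3/2)·p_x/p_y]^(0.5).
Substitute y = (y/x)·x into the budget: x* = I/(p_x + p_y·(y/x)).
Numerically y/x = 5.718391, so x* = 26/(32.7 + 1.5·5.718391) = 0.6299.
At I' = 57.2: x* = 1.3857. Change: 1.3857 − 0.6299 = 0.7559.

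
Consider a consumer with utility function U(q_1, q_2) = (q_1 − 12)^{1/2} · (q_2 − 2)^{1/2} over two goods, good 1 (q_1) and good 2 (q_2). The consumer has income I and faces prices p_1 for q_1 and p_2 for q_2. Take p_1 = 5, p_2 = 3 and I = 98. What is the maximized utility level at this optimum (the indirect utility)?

Let q_1' = q_1−12, q_2' = q_2−2. MRS = q_2'/q_1' = p_1/p_2.
After buying the subsistence bundle (12, 2), a share 0.5 of the remaining income goes to q_1: q_1* = 12 + 0.5·(I − 12p_1 − 2p_2)/p_1.
Discretionary income = 98 − 12·5 − 2·3 = 32; q_1* = 12 + 0.5·32/5 = 15.2; q_2* = 2 + 0.5·32/3 = 7.3333.
Utility at the optimum: U(15.2, 7.3333) = 4.1312.

V = 4.1312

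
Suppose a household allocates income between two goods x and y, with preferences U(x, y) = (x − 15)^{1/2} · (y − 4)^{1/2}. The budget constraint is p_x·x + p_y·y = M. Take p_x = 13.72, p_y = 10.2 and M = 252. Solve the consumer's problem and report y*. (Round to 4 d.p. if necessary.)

y* = 4.2647

After buying the subsistence bundle (15, 4), a share 0.5 of the remaining income goes to x: x* = 15 + 0.5·(M − 15p_x − 4p_y)/p_x.
Discretionary income = 252 − 15·13.72 − 4·10.2 = 5.4; y* = 4 + 0.5·5.4/10.2 = 4.2647.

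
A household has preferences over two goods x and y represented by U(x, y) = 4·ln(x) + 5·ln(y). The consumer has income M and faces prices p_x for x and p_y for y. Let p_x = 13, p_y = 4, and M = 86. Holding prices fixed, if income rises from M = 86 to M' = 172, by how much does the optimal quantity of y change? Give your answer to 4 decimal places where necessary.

MU_x/MU_y = (4·y)/(5·x); tangency sets this equal to p_x/p_y.
So 4·p_y·y = 5·p_x·x; combined with the budget, a share 4/9 of income goes to x.
Demand: x*(p_x,p_y,M) = 4/9·M/p_x and y* = 5/9·M/p_y.
At p_x=13, p_y=4, M=86: y* = 5/9·86/4 = 11.9444.
At M' = 172: y* = 23.8889. Change: 23.8889 − 11.9444 = 11.9444.

Δy* = 11.9444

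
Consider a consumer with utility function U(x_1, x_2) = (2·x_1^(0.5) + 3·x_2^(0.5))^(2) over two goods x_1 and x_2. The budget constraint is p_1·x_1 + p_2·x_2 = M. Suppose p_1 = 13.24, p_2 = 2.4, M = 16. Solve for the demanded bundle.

x_1* = 0.0901, x_2* = 6.1696

Numerically x_2/x_1 = 68.475625, so x_1* = 16/(13.24 + 2.4·68.475625) = 0.0901 and x_2* = 68.475625·0.0901 = 6.1696.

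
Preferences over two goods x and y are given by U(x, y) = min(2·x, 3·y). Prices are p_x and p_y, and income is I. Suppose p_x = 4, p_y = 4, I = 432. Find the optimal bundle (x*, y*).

x* = 64.8, y* = 43.2

Demand: x*(p_x,p_y,I) = 3·I/(3·p_x + 2·p_y), y* = 2·I/(3·p_x + 2·p_y).
Here 3·4 + 2·4 = 20, giving x* = 64.8 and y* = 43.2.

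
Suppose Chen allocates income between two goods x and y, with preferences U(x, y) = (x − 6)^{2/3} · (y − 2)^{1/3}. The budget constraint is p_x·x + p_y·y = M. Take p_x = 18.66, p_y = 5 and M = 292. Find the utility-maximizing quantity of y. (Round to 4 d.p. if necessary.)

Let x' = x−6, y' = y−2. MRS = 2·y'/x' = p_x/p_y.
After buying the subsistence bundle (6, 2), a share 2/3 of the remaining income goes to x: x* = 6 + 2/3·(M − 6p_x − 2p_y)/p_x.
Discretionary income = 292 − 6·18.66 − 2·5 = 170.04; y* = 2 + 1/3·170.04/5 = 13.336.

y* = 13.336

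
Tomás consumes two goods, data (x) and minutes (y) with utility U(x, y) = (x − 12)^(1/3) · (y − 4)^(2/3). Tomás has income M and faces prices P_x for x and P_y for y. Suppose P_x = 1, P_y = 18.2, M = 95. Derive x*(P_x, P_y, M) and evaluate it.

This is Cobb-Douglas in (x−12, y−4): tangency gives 1/3·P_y·(y−4) = 2/3·P_x·(x−12).
Substituting into the budget: x* = 12 + 1/3·(M − 12·P_x − 4·P_y)/P_x, and y* = 4 + 2/3·(…)/P_y.
Discretionary income = 95 − 12·1 − 4·18.2 = 10.2; x* = 12 + 1/3·10.2/1 = 15.4.

x* = 15.4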